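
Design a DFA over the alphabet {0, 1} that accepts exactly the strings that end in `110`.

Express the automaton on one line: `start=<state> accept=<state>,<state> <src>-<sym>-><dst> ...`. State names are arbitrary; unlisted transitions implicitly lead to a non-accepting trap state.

start=q0 accept=q3 q0-0->q0 q0-1->q1 q1-0->q0 q1-1->q2 q2-0->q3 q2-1->q2 q3-0->q0 q3-1->q1

Remember how much of `110` the current input suffix matches. State q0 means no match yet; q1 means the last symbol is `1`; q2 means the last 2 symbols are `11`; q3 means the last 3 symbols are `110`. Only q3 accepts. On a mismatch, fall back to the longest proper suffix that is still a prefix of `110`.
        0   1  
>  q0   q0  q1 
   q1   q0  q2 
   q2   q3  q2 
 * q3   q0  q1 
(> = start, * = accepting)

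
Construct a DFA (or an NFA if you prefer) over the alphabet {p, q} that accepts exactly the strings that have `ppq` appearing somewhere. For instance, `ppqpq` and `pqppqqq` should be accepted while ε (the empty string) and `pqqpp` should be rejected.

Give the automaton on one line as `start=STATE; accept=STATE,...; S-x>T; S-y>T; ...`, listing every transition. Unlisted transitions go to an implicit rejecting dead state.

States s0..s2 record the length of the longest prefix of `ppq` that matches the current input suffix. Reaching s3 means `ppq` has been seen, and we stay there forever. Accept from s3.
4 states suffice.
        p   q  
>  s0   s1  s0 
   s1   s2  s0 
   s2   s2  s3 
 * s3   s3  s3 
(> = start, * = accepting)

start=s0; accept=s3; s0-p>s1; s0-q>s0; s1-p>s2; s1-q>s0; s2-p>s2; s2-q>s3; s3-p>s3; s3-q>s3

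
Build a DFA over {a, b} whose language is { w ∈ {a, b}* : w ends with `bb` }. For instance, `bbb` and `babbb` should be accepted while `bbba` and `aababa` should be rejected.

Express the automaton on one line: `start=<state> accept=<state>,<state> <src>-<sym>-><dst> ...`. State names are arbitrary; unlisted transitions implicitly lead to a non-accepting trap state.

start=S0 accept=S2 S0-a->S0 S0-b->S1 S1-a->S0 S1-b->S2 S2-a->S0 S2-b->S2

Let each state record the length of the longest suffix of the input read so far that is also a prefix of `bb`. S1 means the last symbol is `b`; S2 means the last 2 symbols are `bb`. Accept only at S2, where the string currently ends in `bb`.
        a   b  
>  S0   S0  S1 
   S1   S0  S2 
 * S2   S0  S2 
(> = start, * = accepting)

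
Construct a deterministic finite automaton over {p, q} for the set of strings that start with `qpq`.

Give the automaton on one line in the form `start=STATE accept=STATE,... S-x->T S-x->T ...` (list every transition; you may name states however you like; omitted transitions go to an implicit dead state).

Walk along `qpq` while the input agrees: from s0 take `q` to s1, and so on. Any deviation drops to the rejecting sink s4. Once s3 is reached the prefix is confirmed and every continuation is accepted.
5 states suffice.
        p   q  
>  s0   s4  s1 
   s1   s2  s4 
   s2   s4  s3 
 * s3   s3  s3 
   s4   s4  s4 
(> = start, * = accepting)

start=s0 accept=s3 s0-p->s4 s0-q->s1 s1-p->s2 s1-q->s4 s2-p->s4 s2-q->s3 s3-p->s3 s3-q->s3 s4-p->s4 s4-q->s4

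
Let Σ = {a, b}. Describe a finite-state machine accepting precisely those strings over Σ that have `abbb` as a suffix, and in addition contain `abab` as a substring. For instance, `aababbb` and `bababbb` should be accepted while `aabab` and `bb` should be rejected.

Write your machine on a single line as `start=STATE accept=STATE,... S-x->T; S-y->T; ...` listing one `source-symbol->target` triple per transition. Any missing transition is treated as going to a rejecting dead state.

start=s0; accept=s7; s0-a->s1; s0-b->s0; s1-a->s1; s1-b->s2; s2-a->s3; s2-b->s0; s3-a->s1; s3-b->s4; s4-a->s5; s4-b->s6; s5-a->s5; s5-b->s4; s6-a->s5; s6-b->s7; s7-a->s5; s7-b->s8; s8-a->s5; s8-b->s8

Run two small machines in parallel and take their product. The first has 5 states tracking how much of the suffix `abbb` has currently been matched; the second has 5 states tracking whether and how much of `abab` has been seen. A product state is a pair (one from each), accepting exactly when both do. Equivalent product states are then merged.
A 9-state machine:
        a   b  
>  s0   s1  s0 
   s1   s1  s2 
   s2   s3  s0 
   s3   s1  s4 
   s4   s5  s6 
   s5   s5  s4 
   s6   s5  s7 
 * s7   s5  s8 
   s8   s5  s8 
(> = start, * = accepting)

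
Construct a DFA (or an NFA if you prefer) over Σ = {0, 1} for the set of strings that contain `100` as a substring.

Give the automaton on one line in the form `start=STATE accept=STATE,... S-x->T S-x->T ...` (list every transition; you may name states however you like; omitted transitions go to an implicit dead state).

start=S0 accept=S3 S0-0->S0 S0-1->S1 S1-0->S2 S1-1->S1 S2-0->S3 S2-1->S1 S3-0->S3 S3-1->S3

States S0..S2 record the length of the longest prefix of `100` that matches the current input suffix. Reaching S3 means `100` has been seen, and we stay there forever. Accept from S3.
A 4-state machine:
        0   1  
>  S0   S0  S1 
   S1   S2  S1 
   S2   S3  S1 
 * S3   S3  S3 
(> = start, * = accepting)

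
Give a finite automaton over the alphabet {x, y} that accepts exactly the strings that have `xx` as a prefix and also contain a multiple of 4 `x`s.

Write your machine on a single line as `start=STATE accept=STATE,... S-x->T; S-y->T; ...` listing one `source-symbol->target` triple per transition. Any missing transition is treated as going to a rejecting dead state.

Run two small machines in parallel and take their product. One (4 states) tracks whether the input so far still matches the prefix `xx`; the other (4 states) tracks the count of `x`s modulo 4. Each combined state is a pair, one component from each; accept when both components accept. Equivalent product states are then merged.
A 7-state machine:
        x   y  
>  S0   S1  S2 
   S1   S3  S2 
   S2   S2  S2 
   S3   S4  S3 
   S4   S5  S4 
 * S5   S6  S5 
   S6   S3  S6 
(> = start, * = accepting)

start=S0; accept=S5; S0-x->S1; S0-y->S2; S1-x->S3; S1-y->S2; S2-x->S2; S2-y->S2; S3-x->S4; S3-y->S3; S4-x->S5; S4-y->S4; S5-x->S6; S5-y->S5; S6-x->S3; S6-y->S6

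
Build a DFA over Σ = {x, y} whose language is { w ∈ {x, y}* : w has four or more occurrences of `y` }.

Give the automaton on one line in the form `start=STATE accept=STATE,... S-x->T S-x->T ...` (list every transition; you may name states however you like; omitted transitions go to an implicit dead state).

start=A accept=E,F A-x->A A-y->B B-x->B B-y->C C-x->C C-y->D D-x->D D-y->E E-x->E E-y->F F-x->F F-y->F

Only the number of `y`s matters, and only up to 5. Make a chain A → B → C → D → E → F advanced by each `y` (with F absorbing); every other symbol self-loops. The accepting set is {E, F}.
6 states suffice.
       x  y 
>  A   A  B 
   B   B  C 
   C   C  D 
   D   D  E 
 * E   E  F 
 * F   F  F 
(> = start, * = accepting)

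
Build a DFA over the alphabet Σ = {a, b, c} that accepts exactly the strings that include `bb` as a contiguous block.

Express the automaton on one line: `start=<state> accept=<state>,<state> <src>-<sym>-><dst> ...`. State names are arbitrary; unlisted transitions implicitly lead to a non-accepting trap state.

start=q0 accept=q2 q0-a->q0 q0-b->q1 q0-c->q0 q1-a->q0 q1-b->q2 q1-c->q0 q2-a->q2 q2-b->q2 q2-c->q2

Track how much of `bb` has been matched so far: state q0 is no progress, q2 is the absorbing accept state reached once `bb` has occurred. Intermediate states record partial matches; on a mismatch, fall back to the longest reusable overlap.
        a   b   c  
>  q0   q0  q1  q0 
   q1   q0  q2  q0 
 * q2   q2  q2  q2 
(> = start, * = accepting)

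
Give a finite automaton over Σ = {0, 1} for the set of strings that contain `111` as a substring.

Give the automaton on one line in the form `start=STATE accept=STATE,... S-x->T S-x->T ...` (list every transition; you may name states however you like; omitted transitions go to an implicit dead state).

Track how much of `111` has been matched so far: state S0 is no progress, S3 is the absorbing accept state reached once `111` has occurred. Intermediate states record partial matches; on a mismatch, fall back to the longest reusable overlap.
        0   1  
>  S0   S0  S1 
   S1   S0  S2 
   S2   S0  S3 
 * S3   S3  S3 
(> = start, * = accepting)

start=S0 accept=S3 S0-0->S0 S0-1->S1 S1-0->S0 S1-1->S2 S2-0->S0 S2-1->S3 S3-0->S3 S3-1->S3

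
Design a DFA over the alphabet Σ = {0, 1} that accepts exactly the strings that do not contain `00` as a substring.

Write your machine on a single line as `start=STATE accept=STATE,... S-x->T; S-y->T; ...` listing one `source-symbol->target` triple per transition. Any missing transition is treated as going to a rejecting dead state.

start=q0; accept=q0,q1; q0-0->q1; q0-1->q0; q1-0->q2; q1-1->q0; q2-0->q2; q2-1->q2

Track partial matches of the forbidden pattern `00`. State q2 is a dead state reached once `00` has occurred; every other state accepts. q0 means no part of `00` is currently matched.
        0   1  
>* q0   q1  q0 
 * q1   q2  q0 
   q2   q2  q2 
(> = start, * = accepting)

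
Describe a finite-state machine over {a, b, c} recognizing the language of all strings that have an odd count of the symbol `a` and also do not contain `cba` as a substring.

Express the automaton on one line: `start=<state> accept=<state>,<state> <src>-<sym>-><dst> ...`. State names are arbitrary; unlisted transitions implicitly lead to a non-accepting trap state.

Build one automaton per condition and run them in lockstep. The first has 2 states tracking the count of `a`s modulo 2; the second has 4 states tracking partial matches of the forbidden pattern `cba`. A product state is a pair (one from each), accepting exactly when both do.
8 states suffice.
        a   b   c  
>  S0   S1  S0  S2 
 * S1   S0  S1  S3 
   S2   S1  S4  S2 
 * S3   S0  S5  S3 
   S4   S6  S0  S2 
 * S5   S7  S1  S3 
   S6   S7  S6  S6 
   S7   S6  S7  S7 
(> = start, * = accepting)

start=S0 accept=S1,S3,S5 S0-a->S1 S0-b->S0 S0-c->S2 S1-a->S0 S1-b->S1 S1-c->S3 S2-a->S1 S2-b->S4 S2-c->S2 S3-a->S0 S3-b->S5 S3-c->S3 S4-a->S6 S4-b->S0 S4-c->S2 S5-a->S7 S5-b->S1 S5-c->S3 S6-a->S7 S6-b->S6 S6-c->S6 S7-a->S6 S7-b->S7 S7-c->S7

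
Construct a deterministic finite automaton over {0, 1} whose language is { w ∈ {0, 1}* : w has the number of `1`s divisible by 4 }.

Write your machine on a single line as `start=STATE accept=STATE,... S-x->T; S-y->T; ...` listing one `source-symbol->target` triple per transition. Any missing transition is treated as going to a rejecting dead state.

start=S0; accept=S0; S0-0->S0; S0-1->S1; S1-0->S1; S1-1->S2; S2-0->S2; S2-1->S3; S3-0->S3; S3-1->S0

The only thing that matters is how many `1`s have appeared, reduced mod 4. Use one state per residue: S0 for 0, …, S3 for 3. Reading `1` moves to the next residue; anything else stays put. S0 is accepting.
4 states suffice.
        0   1  
>* S0   S0  S1 
   S1   S1  S2 
   S2   S2  S3 
   S3   S3  S0 
(> = start, * = accepting)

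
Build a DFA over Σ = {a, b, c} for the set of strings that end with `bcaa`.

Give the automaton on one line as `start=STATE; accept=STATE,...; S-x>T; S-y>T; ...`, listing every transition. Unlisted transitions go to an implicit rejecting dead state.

start=S0; accept=S4; S0-a>S0; S0-b>S1; S0-c>S0; S1-a>S0; S1-b>S1; S1-c>S2; S2-a>S3; S2-b>S1; S2-c>S0; S3-a>S4; S3-b>S1; S3-c>S0; S4-a>S0; S4-b>S1; S4-c>S0

Let each state record the length of the longest suffix of the input read so far that is also a prefix of `bcaa`. S1 means the last symbol is `b`; S2 means the last 2 symbols are `bc`; S3 means the last 3 symbols are `bca`; S4 means the last 4 symbols are `bcaa`. Accept only at S4, where the string currently ends in `bcaa`.
5 states suffice.
        a   b   c  
>  S0   S0  S1  S0 
   S1   S0  S1  S2 
   S2   S3  S1  S0 
   S3   S4  S1  S0 
 * S4   S0  S1  S0 
(> = start, * = accepting)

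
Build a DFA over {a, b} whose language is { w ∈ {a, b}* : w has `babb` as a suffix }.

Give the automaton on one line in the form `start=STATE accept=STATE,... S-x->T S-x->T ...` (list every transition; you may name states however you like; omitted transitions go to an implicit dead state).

start=q0 accept=q4 q0-a->q0 q0-b->q1 q1-a->q2 q1-b->q1 q2-a->q0 q2-b->q3 q3-a->q2 q3-b->q4 q4-a->q2 q4-b->q1

Let each state record the length of the longest suffix of the input read so far that is also a prefix of `babb`. q1 means the last symbol is `b`; q2 means the last 2 symbols are `ba`; q3 means the last 3 symbols are `bab`; q4 means the last 4 symbols are `babb`. Accept only at q4, where the string currently ends in `babb`.
A 5-state machine:
        a   b  
>  q0   q0  q1 
   q1   q2  q1 
   q2   q0  q3 
   q3   q2  q4 
 * q4   q2  q1 
(> = start, * = accepting)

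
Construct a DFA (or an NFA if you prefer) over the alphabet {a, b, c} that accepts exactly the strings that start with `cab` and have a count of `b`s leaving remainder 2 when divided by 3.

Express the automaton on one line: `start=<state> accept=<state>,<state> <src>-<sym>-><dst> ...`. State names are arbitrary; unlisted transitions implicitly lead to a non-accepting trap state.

start=q0 accept=q7 q0-a->q1 q0-b->q2 q0-c->q3 q1-a->q1 q1-b->q2 q1-c->q1 q2-a->q2 q2-b->q4 q2-c->q2 q3-a->q5 q3-b->q2 q3-c->q1 q4-a->q4 q4-b->q1 q4-c->q4 q5-a->q1 q5-b->q6 q5-c->q1 q6-a->q6 q6-b->q7 q6-c->q6 q7-a->q7 q7-b->q8 q7-c->q7 q8-a->q8 q8-b->q6 q8-c->q8

Run two small machines in parallel and take their product. One (5 states) tracks whether the input so far still matches the prefix `cab`; the other (3 states) tracks the count of `b`s modulo 3. Each combined state is a pair, one component from each; accept when both components accept.
A 9-state machine:
        a   b   c  
>  q0   q1  q2  q3 
   q1   q1  q2  q1 
   q2   q2  q4  q2 
   q3   q5  q2  q1 
   q4   q4  q1  q4 
   q5   q1  q6  q1 
   q6   q6  q7  q6 
 * q7   q7  q8  q7 
   q8   q8  q6  q8 
(> = start, * = accepting)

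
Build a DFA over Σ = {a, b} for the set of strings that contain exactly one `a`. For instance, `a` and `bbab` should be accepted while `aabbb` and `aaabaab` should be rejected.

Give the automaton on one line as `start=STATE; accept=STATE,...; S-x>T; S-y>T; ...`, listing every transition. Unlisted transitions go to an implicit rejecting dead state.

start=q0; accept=q1; q0-a>q1; q0-b>q0; q1-a>q2; q1-b>q1; q2-a>q2; q2-b>q2

Count `a`s, saturating at 2: state q0 means no `a` yet, q1 means one `a` seen, q2 means more than one. Each `a` increments (capped at q2); other symbols loop. Accept from {q1}.
A 3-state machine:
        a   b  
>  q0   q1  q0 
 * q1   q2  q1 
   q2   q2  q2 
(> = start, * = accepting)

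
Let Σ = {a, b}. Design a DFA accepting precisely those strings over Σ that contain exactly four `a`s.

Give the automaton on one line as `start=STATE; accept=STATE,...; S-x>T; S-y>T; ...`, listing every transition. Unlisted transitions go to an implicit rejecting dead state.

Only the number of `a`s matters, and only up to 5. Make a chain q0 → q1 → q2 → q3 → q4 → q5 advanced by each `a` (with q5 absorbing); every other symbol self-loops. The accepting set is {q4}.
        a   b  
>  q0   q1  q0 
   q1   q2  q1 
   q2   q3  q2 
   q3   q4  q3 
 * q4   q5  q4 
   q5   q5  q5 
(> = start, * = accepting)

start=q0; accept=q4; q0-a>q1; q0-b>q0; q1-a>q2; q1-b>q1; q2-a>q3; q2-b>q2; q3-a>q4; q3-b>q3; q4-a>q5; q4-b>q4; q5-a>q5; q5-b>q5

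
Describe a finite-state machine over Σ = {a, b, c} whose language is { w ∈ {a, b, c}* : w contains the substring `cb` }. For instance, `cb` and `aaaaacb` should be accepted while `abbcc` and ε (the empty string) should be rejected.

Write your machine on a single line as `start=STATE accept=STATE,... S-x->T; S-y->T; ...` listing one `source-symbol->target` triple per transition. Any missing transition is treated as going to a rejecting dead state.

start=s0; accept=s2; s0-a->s0; s0-b->s0; s0-c->s1; s1-a->s0; s1-b->s2; s1-c->s1; s2-a->s2; s2-b->s2; s2-c->s2

Track how much of `cb` has been matched so far: state s0 is no progress, s2 is the absorbing accept state reached once `cb` has occurred. Intermediate states record partial matches; on a mismatch, fall back to the longest reusable overlap.
3 states suffice.
        a   b   c  
>  s0   s0  s0  s1 
   s1   s0  s2  s1 
 * s2   s2  s2  s2 
(> = start, * = accepting)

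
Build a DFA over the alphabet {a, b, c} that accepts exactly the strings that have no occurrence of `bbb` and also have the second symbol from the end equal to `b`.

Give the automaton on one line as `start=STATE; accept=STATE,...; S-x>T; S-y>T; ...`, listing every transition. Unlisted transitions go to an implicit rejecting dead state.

Handle the two conditions separately and then intersect. One (4 states) tracks partial matches of the forbidden pattern `bbb`; the other (13 states) tracks the last 2 symbols read. Each combined state is a pair, one component from each; accept when both components accept. Minimizing collapses redundant product states.
A 5-state machine:
        a   b   c  
>  q0   q0  q1  q0 
   q1   q2  q3  q2 
 * q2   q0  q1  q0 
 * q3   q2  q4  q2 
   q4   q4  q4  q4 
(> = start, * = accepting)

start=q0; accept=q2,q3; q0-a>q0; q0-b>q1; q0-c>q0; q1-a>q2; q1-b>q3; q1-c>q2; q2-a>q0; q2-b>q1; q2-c>q0; q3-a>q2; q3-b>q4; q3-c>q2; q4-a>q4; q4-b>q4; q4-c>q4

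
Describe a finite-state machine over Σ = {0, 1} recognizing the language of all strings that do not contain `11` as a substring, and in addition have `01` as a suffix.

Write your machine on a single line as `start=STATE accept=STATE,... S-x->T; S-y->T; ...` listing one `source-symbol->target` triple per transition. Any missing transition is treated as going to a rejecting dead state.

start=s0; accept=s3; s0-0->s1; s0-1->s2; s1-0->s1; s1-1->s3; s2-0->s1; s2-1->s4; s3-0->s1; s3-1->s4; s4-0->s5; s4-1->s4; s5-0->s5; s5-1->s6; s6-0->s5; s6-1->s4

Run two small machines in parallel and take their product. One (3 states) tracks partial matches of the forbidden pattern `11`; the other (3 states) tracks how much of the suffix `01` has currently been matched. Each combined state is a pair, one component from each; accept when both components accept.
        0   1  
>  s0   s1  s2 
   s1   s1  s3 
   s2   s1  s4 
 * s3   s1  s4 
   s4   s5  s4 
   s5   s5  s6 
   s6   s5  s4 
(> = start, * = accepting)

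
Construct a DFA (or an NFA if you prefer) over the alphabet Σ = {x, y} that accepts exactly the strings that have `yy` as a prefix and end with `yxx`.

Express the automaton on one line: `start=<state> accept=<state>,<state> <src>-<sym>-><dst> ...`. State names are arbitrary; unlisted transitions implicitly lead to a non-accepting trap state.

Build one automaton per condition and run them in lockstep. The first has 4 states tracking whether the input so far still matches the prefix `yy`; the second has 4 states tracking how much of the suffix `yxx` has currently been matched. A product state is a pair (one from each), accepting exactly when both do. Minimizing collapses redundant product states.
        x   y  
>  S0   S1  S2 
   S1   S1  S1 
   S2   S1  S3 
   S3   S4  S3 
   S4   S5  S3 
 * S5   S6  S3 
   S6   S6  S3 
(> = start, * = accepting)

start=S0 accept=S5 S0-x->S1 S0-y->S2 S1-x->S1 S1-y->S1 S2-x->S1 S2-y->S3 S3-x->S4 S3-y->S3 S4-x->S5 S4-y->S3 S5-x->S6 S5-y->S3 S6-x->S6 S6-y->S3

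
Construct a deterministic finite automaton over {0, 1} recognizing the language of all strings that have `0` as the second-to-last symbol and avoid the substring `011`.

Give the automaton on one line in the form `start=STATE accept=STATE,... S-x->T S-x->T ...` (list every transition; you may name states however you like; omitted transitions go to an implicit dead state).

start=q0 accept=q3,q4 q0-0->q1 q0-1->q2 q1-0->q3 q1-1->q4 q2-0->q5 q2-1->q6 q3-0->q3 q3-1->q4 q4-0->q5 q4-1->q7 q5-0->q3 q5-1->q4 q6-0->q5 q6-1->q6 q7-0->q8 q7-1->q7 q8-0->q9 q8-1->q10 q9-0->q9 q9-1->q10 q10-0->q8 q10-1->q7

Handle the two conditions separately and then intersect. The first has 7 states tracking the last 2 symbols read; the second has 4 states tracking partial matches of the forbidden pattern `011`. A product state is a pair (one from each), accepting exactly when both do.
11 states suffice.
          0    1  
>  q0     q1   q2 
   q1     q3   q4 
   q2     q5   q6 
 * q3     q3   q4 
 * q4     q5   q7 
   q5     q3   q4 
   q6     q5   q6 
   q7     q8   q7 
   q8     q9  q10 
   q9     q9  q10 
   q10    q8   q7 
(> = start, * = accepting)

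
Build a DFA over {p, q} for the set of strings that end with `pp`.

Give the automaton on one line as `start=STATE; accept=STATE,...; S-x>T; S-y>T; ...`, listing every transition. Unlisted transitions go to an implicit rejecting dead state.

Remember how much of `pp` the current input suffix matches. State S0 means no match yet; S1 means the last symbol is `p`; S2 means the last 2 symbols are `pp`. Only S2 accepts. On a mismatch, fall back to the longest proper suffix that is still a prefix of `pp`.
A 3-state machine:
        p   q  
>  S0   S1  S0 
   S1   S2  S0 
 * S2   S2  S0 
(> = start, * = accepting)

start=S0; accept=S2; S0-p>S1; S0-q>S0; S1-p>S2; S1-q>S0; S2-p>S2; S2-q>S0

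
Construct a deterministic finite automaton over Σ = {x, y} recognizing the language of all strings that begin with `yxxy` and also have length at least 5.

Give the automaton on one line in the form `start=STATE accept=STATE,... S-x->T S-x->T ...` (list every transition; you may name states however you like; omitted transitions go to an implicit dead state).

start=S0 accept=S6 S0-x->S1 S0-y->S2 S1-x->S1 S1-y->S1 S2-x->S3 S2-y->S1 S3-x->S4 S3-y->S1 S4-x->S1 S4-y->S5 S5-x->S6 S5-y->S6 S6-x->S6 S6-y->S6

Handle the two conditions separately and then intersect. One (6 states) tracks whether the input so far still matches the prefix `yxxy`; the other (7 states) tracks the input length, saturating at 6. Each combined state is a pair, one component from each; accept when both components accept. After merging equivalent states the machine shrinks.
7 states suffice.
        x   y  
>  S0   S1  S2 
   S1   S1  S1 
   S2   S3  S1 
   S3   S4  S1 
   S4   S1  S5 
   S5   S6  S6 
 * S6   S6  S6 
(> = start, * = accepting)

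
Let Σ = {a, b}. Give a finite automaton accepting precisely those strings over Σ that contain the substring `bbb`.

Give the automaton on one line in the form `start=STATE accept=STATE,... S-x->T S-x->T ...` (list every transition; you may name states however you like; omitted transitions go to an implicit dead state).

start=S0 accept=S3 S0-a->S0 S0-b->S1 S1-a->S0 S1-b->S2 S2-a->S0 S2-b->S3 S3-a->S3 S3-b->S3

States S0..S2 record the length of the longest prefix of `bbb` that matches the current input suffix. Reaching S3 means `bbb` has been seen, and we stay there forever. Accept from S3.
A 4-state machine:
        a   b  
>  S0   S0  S1 
   S1   S0  S2 
   S2   S0  S3 
 * S3   S3  S3 
(> = start, * = accepting)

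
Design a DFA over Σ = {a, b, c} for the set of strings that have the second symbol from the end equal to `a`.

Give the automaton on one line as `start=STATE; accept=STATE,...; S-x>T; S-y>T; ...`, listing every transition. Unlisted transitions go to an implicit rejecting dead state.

start=S0; accept=S4,S5,S6; S0-a>S1; S0-b>S2; S0-c>S3; S1-a>S4; S1-b>S5; S1-c>S6; S2-a>S7; S2-b>S8; S2-c>S9; S3-a>S10; S3-b>S11; S3-c>S12; S4-a>S4; S4-b>S5; S4-c>S6; S5-a>S7; S5-b>S8; S5-c>S9; S6-a>S10; S6-b>S11; S6-c>S12; S7-a>S4; S7-b>S5; S7-c>S6; S8-a>S7; S8-b>S8; S8-c>S9; S9-a>S10; S9-b>S11; S9-c>S12; S10-a>S4; S10-b>S5; S10-c>S6; S11-a>S7; S11-b>S8; S11-c>S9; S12-a>S10; S12-b>S11; S12-c>S12

Because acceptance depends on a position counted from the end, the machine has to buffer the most recent 2 symbols. Make each state the string of the last up-to-2 symbols read; on input `x` shift the window left and append `x`. Accept when the buffered window has length 2 and begins with `a`.
With 13 states:
          a    b    c  
>  S0     S1   S2   S3 
   S1     S4   S5   S6 
   S2     S7   S8   S9 
   S3    S10  S11  S12 
 * S4     S4   S5   S6 
 * S5     S7   S8   S9 
 * S6    S10  S11  S12 
   S7     S4   S5   S6 
   S8     S7   S8   S9 
   S9    S10  S11  S12 
   S10    S4   S5   S6 
   S11    S7   S8   S9 
   S12   S10  S11  S12 
(> = start, * = accepting)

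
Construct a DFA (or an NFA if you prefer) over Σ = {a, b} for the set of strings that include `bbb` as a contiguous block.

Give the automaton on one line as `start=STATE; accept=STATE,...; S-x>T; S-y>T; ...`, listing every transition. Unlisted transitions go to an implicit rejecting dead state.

start=q0; accept=q3; q0-a>q0; q0-b>q1; q1-a>q0; q1-b>q2; q2-a>q0; q2-b>q3; q3-a>q3; q3-b>q3

Track how much of `bbb` has been matched so far: state q0 is no progress, q3 is the absorbing accept state reached once `bbb` has occurred. Intermediate states record partial matches; on a mismatch, fall back to the longest reusable overlap.
4 states suffice.
        a   b  
>  q0   q0  q1 
   q1   q0  q2 
   q2   q0  q3 
 * q3   q3  q3 
(> = start, * = accepting)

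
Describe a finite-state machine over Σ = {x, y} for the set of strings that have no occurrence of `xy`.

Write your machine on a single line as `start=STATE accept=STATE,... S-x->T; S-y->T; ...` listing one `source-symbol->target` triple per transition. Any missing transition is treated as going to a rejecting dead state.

This is the complement of 'contains `xy`'. Use the same substring-matching states — S0 through S2 holding how much of `xy` has just been matched — but flip the accepting set: everything except the trap S2 accepts.
A 3-state machine:
        x   y  
>* S0   S1  S0 
 * S1   S1  S2 
   S2   S2  S2 
(> = start, * = accepting)

start=S0; accept=S0,S1; S0-x->S1; S0-y->S0; S1-x->S1; S1-y->S2; S2-x->S2; S2-y->S2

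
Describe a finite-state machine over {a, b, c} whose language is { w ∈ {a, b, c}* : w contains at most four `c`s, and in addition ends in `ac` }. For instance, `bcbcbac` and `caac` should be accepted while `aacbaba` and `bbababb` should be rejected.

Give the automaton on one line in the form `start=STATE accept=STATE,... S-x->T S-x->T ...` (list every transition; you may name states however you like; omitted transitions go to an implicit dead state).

start=S0 accept=S3,S6,S9,S12 S0-a->S1 S0-b->S0 S0-c->S2 S1-a->S1 S1-b->S0 S1-c->S3 S2-a->S4 S2-b->S2 S2-c->S5 S3-a->S4 S3-b->S2 S3-c->S5 S4-a->S4 S4-b->S2 S4-c->S6 S5-a->S7 S5-b->S5 S5-c->S8 S6-a->S7 S6-b->S5 S6-c->S8 S7-a->S7 S7-b->S5 S7-c->S9 S8-a->S10 S8-b->S8 S8-c->S11 S9-a->S10 S9-b->S8 S9-c->S11 S10-a->S10 S10-b->S8 S10-c->S12 S11-a->S11 S11-b->S11 S11-c->S11 S12-a->S11 S12-b->S11 S12-c->S11

Handle the two conditions separately and then intersect. The first has 6 states tracking the count of `c`s, saturating at 5; the second has 3 states tracking how much of the suffix `ac` has currently been matched. A product state is a pair (one from each), accepting exactly when both do. After merging equivalent states the machine shrinks.
With 13 states:
          a    b    c  
>  S0     S1   S0   S2 
   S1     S1   S0   S3 
   S2     S4   S2   S5 
 * S3     S4   S2   S5 
   S4     S4   S2   S6 
   S5     S7   S5   S8 
 * S6     S7   S5   S8 
   S7     S7   S5   S9 
   S8    S10   S8  S11 
 * S9    S10   S8  S11 
   S10   S10   S8  S12 
   S11   S11  S11  S11 
 * S12   S11  S11  S11 
(> = start, * = accepting)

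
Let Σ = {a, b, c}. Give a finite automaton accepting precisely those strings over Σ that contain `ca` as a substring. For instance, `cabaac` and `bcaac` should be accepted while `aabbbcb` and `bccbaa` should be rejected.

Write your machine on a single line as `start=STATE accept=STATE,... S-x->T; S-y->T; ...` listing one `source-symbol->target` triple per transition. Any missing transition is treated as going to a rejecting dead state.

start=q0; accept=q2; q0-a->q0; q0-b->q0; q0-c->q1; q1-a->q2; q1-b->q0; q1-c->q1; q2-a->q2; q2-b->q2; q2-c->q2

Track how much of `ca` has been matched so far: state q0 is no progress, q2 is the absorbing accept state reached once `ca` has occurred. Intermediate states record partial matches; on a mismatch, fall back to the longest reusable overlap.
        a   b   c  
>  q0   q0  q0  q1 
   q1   q2  q0  q1 
 * q2   q2  q2  q2 
(> = start, * = accepting)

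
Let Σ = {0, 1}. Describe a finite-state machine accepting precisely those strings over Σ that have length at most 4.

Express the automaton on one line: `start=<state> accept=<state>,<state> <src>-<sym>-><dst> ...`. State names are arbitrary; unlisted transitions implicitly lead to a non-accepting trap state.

start=S0 accept=S0,S1,S2,S3,S4 S0-0->S1 S0-1->S1 S1-0->S2 S1-1->S2 S2-0->S3 S2-1->S3 S3-0->S4 S3-1->S4 S4-0->S5 S4-1->S5 S5-0->S5 S5-1->S5

We only need to distinguish lengths 0, 1, …, 4, and '>4'. Chain S0 → S1 → S2 → S3 → S4 → S5 on every symbol, with S5 looping. Accepting states: {S0, S1, S2, S3, S4}.
6 states suffice.
        0   1  
>* S0   S1  S1 
 * S1   S2  S2 
 * S2   S3  S3 
 * S3   S4  S4 
 * S4   S5  S5 
   S5   S5  S5 
(> = start, * = accepting)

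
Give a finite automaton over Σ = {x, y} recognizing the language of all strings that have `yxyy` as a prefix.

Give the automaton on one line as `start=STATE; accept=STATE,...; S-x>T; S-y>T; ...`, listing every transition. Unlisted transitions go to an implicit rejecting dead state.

start=q0; accept=q4; q0-x>q5; q0-y>q1; q1-x>q2; q1-y>q5; q2-x>q5; q2-y>q3; q3-x>q5; q3-y>q4; q4-x>q4; q4-y>q4; q5-x>q5; q5-y>q5

Walk along `yxyy` while the input agrees: from q0 take `y` to q1, and so on. Any deviation drops to the rejecting sink q5. Once q4 is reached the prefix is confirmed and every continuation is accepted.
With 6 states:
        x   y  
>  q0   q5  q1 
   q1   q2  q5 
   q2   q5  q3 
   q3   q5  q4 
 * q4   q4  q4 
   q5   q5  q5 
(> = start, * = accepting)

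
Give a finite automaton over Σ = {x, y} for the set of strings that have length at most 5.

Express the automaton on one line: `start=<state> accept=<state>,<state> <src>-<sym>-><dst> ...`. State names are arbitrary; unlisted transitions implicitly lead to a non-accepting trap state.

Count input length up to 6: every symbol moves from s0 toward s6, which means 'more than 5' and absorbs. Accept from {s0, s1, s2, s3, s4, s5}.
        x   y  
>* s0   s1  s1 
 * s1   s2  s2 
 * s2   s3  s3 
 * s3   s4  s4 
 * s4   s5  s5 
 * s5   s6  s6 
   s6   s6  s6 
(> = start, * = accepting)

start=s0 accept=s0,s1,s2,s3,s4,s5 s0-x->s1 s0-y->s1 s1-x->s2 s1-y->s2 s2-x->s3 s2-y->s3 s3-x->s4 s3-y->s4 s4-x->s5 s4-y->s5 s5-x->s6 s5-y->s6 s6-x->s6 s6-y->s6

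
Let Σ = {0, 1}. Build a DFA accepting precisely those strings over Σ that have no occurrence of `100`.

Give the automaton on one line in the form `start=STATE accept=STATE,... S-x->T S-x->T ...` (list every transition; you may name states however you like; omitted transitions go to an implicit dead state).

This is the complement of 'contains `100`'. Use the same substring-matching states — q0 through q3 holding how much of `100` has just been matched — but flip the accepting set: everything except the trap q3 accepts.
With 4 states:
        0   1  
>* q0   q0  q1 
 * q1   q2  q1 
 * q2   q3  q1 
   q3   q3  q3 
(> = start, * = accepting)

start=q0 accept=q0,q1,q2 q0-0->q0 q0-1->q1 q1-0->q2 q1-1->q1 q2-0->q3 q2-1->q1 q3-0->q3 q3-1->q3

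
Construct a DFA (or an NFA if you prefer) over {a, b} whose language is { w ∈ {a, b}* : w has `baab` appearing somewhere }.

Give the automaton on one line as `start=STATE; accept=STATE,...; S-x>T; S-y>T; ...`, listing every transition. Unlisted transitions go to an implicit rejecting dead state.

States q0..q3 record the length of the longest prefix of `baab` that matches the current input suffix. Reaching q4 means `baab` has been seen, and we stay there forever. Accept from q4.
With 5 states:
        a   b  
>  q0   q0  q1 
   q1   q2  q1 
   q2   q3  q1 
   q3   q0  q4 
 * q4   q4  q4 
(> = start, * = accepting)

start=q0; accept=q4; q0-a>q0; q0-b>q1; q1-a>q2; q1-b>q1; q2-a>q3; q2-b>q1; q3-a>q0; q3-b>q4; q4-a>q4; q4-b>q4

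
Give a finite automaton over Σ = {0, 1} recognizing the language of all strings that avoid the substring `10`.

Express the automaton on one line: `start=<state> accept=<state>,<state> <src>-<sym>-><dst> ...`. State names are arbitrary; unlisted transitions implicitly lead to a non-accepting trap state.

start=q0 accept=q0,q1 q0-0->q0 q0-1->q1 q1-0->q2 q1-1->q1 q2-0->q2 q2-1->q2

Track partial matches of the forbidden pattern `10`. State q2 is a dead state reached once `10` has occurred; every other state accepts. q0 means no part of `10` is currently matched.
3 states suffice.
        0   1  
>* q0   q0  q1 
 * q1   q2  q1 
   q2   q2  q2 
(> = start, * = accepting)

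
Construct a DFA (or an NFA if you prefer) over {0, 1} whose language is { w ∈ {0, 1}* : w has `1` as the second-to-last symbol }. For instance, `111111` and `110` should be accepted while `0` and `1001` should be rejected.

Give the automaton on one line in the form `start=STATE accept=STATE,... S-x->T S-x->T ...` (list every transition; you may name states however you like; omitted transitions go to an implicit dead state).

start=S0 accept=S5,S6 S0-0->S1 S0-1->S2 S1-0->S3 S1-1->S4 S2-0->S5 S2-1->S6 S3-0->S3 S3-1->S4 S4-0->S5 S4-1->S6 S5-0->S3 S5-1->S4 S6-0->S5 S6-1->S6

A DFA must remember the last 2 symbols (since which symbol is second-to-last isn't known until the input ends). Use one state per possible window of the last ≤2 symbols; accept from those whose window starts with `1`.
        0   1  
>  S0   S1  S2 
   S1   S3  S4 
   S2   S5  S6 
   S3   S3  S4 
   S4   S5  S6 
 * S5   S3  S4 
 * S6   S5  S6 
(> = start, * = accepting)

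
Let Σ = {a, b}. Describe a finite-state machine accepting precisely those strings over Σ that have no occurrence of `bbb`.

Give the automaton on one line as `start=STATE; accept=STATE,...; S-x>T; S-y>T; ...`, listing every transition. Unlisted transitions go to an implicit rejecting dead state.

start=q0; accept=q0,q1,q2; q0-a>q0; q0-b>q1; q1-a>q0; q1-b>q2; q2-a>q0; q2-b>q3; q3-a>q3; q3-b>q3

This is the complement of 'contains `bbb`'. Use the same substring-matching states — q0 through q3 holding how much of `bbb` has just been matched — but flip the accepting set: everything except the trap q3 accepts.
        a   b  
>* q0   q0  q1 
 * q1   q0  q2 
 * q2   q0  q3 
   q3   q3  q3 
(> = start, * = accepting)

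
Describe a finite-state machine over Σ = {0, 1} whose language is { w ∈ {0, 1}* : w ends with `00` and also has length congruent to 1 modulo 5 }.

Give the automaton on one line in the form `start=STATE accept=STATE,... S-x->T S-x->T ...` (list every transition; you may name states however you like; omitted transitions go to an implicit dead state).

start=S0 accept=S14 S0-0->S1 S0-1->S2 S1-0->S3 S1-1->S4 S2-0->S5 S2-1->S4 S3-0->S6 S3-1->S7 S4-0->S8 S4-1->S7 S5-0->S6 S5-1->S7 S6-0->S9 S6-1->S10 S7-0->S11 S7-1->S10 S8-0->S9 S8-1->S10 S9-0->S12 S9-1->S0 S10-0->S13 S10-1->S0 S11-0->S12 S11-1->S0 S12-0->S14 S12-1->S2 S13-0->S14 S13-1->S2 S14-0->S3 S14-1->S4

Run two small machines in parallel and take their product. The first has 3 states tracking how much of the suffix `00` has currently been matched; the second has 5 states tracking the input length modulo 5. A product state is a pair (one from each), accepting exactly when both do.
With 15 states:
          0    1  
>  S0     S1   S2 
   S1     S3   S4 
   S2     S5   S4 
   S3     S6   S7 
   S4     S8   S7 
   S5     S6   S7 
   S6     S9  S10 
   S7    S11  S10 
   S8     S9  S10 
   S9    S12   S0 
   S10   S13   S0 
   S11   S12   S0 
   S12   S14   S2 
   S13   S14   S2 
 * S14    S3   S4 
(> = start, * = accepting)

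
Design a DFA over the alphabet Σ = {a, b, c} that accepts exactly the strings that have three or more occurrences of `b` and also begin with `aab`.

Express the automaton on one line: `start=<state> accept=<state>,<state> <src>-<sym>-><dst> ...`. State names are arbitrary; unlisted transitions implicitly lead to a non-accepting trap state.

start=s0 accept=s6 s0-a->s1 s0-b->s2 s0-c->s2 s1-a->s3 s1-b->s2 s1-c->s2 s2-a->s2 s2-b->s2 s2-c->s2 s3-a->s2 s3-b->s4 s3-c->s2 s4-a->s4 s4-b->s5 s4-c->s4 s5-a->s5 s5-b->s6 s5-c->s5 s6-a->s6 s6-b->s6 s6-c->s6

Handle the two conditions separately and then intersect. One (5 states) tracks the count of `b`s, saturating at 4; the other (5 states) tracks whether the input so far still matches the prefix `aab`. Each combined state is a pair, one component from each; accept when both components accept. After merging equivalent states the machine shrinks.
A 7-state machine:
        a   b   c  
>  s0   s1  s2  s2 
   s1   s3  s2  s2 
   s2   s2  s2  s2 
   s3   s2  s4  s2 
   s4   s4  s5  s4 
   s5   s5  s6  s5 
 * s6   s6  s6  s6 
(> = start, * = accepting)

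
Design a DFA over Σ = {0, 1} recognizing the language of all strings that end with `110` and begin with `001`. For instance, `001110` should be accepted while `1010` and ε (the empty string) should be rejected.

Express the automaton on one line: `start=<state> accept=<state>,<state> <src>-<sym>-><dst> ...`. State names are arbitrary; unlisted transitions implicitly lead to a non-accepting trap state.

start=S0 accept=S10 S0-0->S1 S0-1->S2 S1-0->S3 S1-1->S2 S2-0->S4 S2-1->S5 S3-0->S4 S3-1->S6 S4-0->S4 S4-1->S2 S5-0->S7 S5-1->S5 S6-0->S8 S6-1->S9 S7-0->S4 S7-1->S2 S8-0->S8 S8-1->S6 S9-0->S10 S9-1->S9 S10-0->S8 S10-1->S6

Build one automaton per condition and run them in lockstep. One (4 states) tracks how much of the suffix `110` has currently been matched; the other (5 states) tracks whether the input so far still matches the prefix `001`. Each combined state is a pair, one component from each; accept when both components accept.
          0    1  
>  S0     S1   S2 
   S1     S3   S2 
   S2     S4   S5 
   S3     S4   S6 
   S4     S4   S2 
   S5     S7   S5 
   S6     S8   S9 
   S7     S4   S2 
   S8     S8   S6 
   S9    S10   S9 
 * S10    S8   S6 
(> = start, * = accepting)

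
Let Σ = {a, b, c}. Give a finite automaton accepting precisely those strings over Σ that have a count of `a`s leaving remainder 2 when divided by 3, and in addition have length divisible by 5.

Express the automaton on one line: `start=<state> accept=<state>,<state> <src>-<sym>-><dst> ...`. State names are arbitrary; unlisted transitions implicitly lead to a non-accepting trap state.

start=q0 accept=q12 q0-a->q1 q0-b->q2 q0-c->q2 q1-a->q3 q1-b->q4 q1-c->q4 q2-a->q4 q2-b->q5 q2-c->q5 q3-a->q6 q3-b->q7 q3-c->q7 q4-a->q7 q4-b->q8 q4-c->q8 q5-a->q8 q5-b->q6 q5-c->q6 q6-a->q9 q6-b->q10 q6-c->q10 q7-a->q10 q7-b->q11 q7-c->q11 q8-a->q11 q8-b->q9 q8-c->q9 q9-a->q12 q9-b->q13 q9-c->q13 q10-a->q13 q10-b->q0 q10-c->q0 q11-a->q0 q11-b->q12 q11-c->q12 q12-a->q2 q12-b->q14 q12-c->q14 q13-a->q14 q13-b->q1 q13-c->q1 q14-a->q5 q14-b->q3 q14-c->q3

Build one automaton per condition and run them in lockstep. One (3 states) tracks the count of `a`s modulo 3; the other (5 states) tracks the input length modulo 5. Each combined state is a pair, one component from each; accept when both components accept.
          a    b    c  
>  q0     q1   q2   q2 
   q1     q3   q4   q4 
   q2     q4   q5   q5 
   q3     q6   q7   q7 
   q4     q7   q8   q8 
   q5     q8   q6   q6 
   q6     q9  q10  q10 
   q7    q10  q11  q11 
   q8    q11   q9   q9 
   q9    q12  q13  q13 
   q10   q13   q0   q0 
   q11    q0  q12  q12 
 * q12    q2  q14  q14 
   q13   q14   q1   q1 
   q14    q5   q3   q3 
(> = start, * = accepting)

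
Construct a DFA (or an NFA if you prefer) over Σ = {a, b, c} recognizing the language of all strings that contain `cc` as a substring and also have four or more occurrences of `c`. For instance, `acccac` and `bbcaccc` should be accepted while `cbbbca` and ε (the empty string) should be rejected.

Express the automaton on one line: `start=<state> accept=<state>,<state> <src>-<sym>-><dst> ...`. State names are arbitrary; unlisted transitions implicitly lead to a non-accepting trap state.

start=q0 accept=q7 q0-a->q0 q0-b->q0 q0-c->q1 q1-a->q2 q1-b->q2 q1-c->q3 q2-a->q2 q2-b->q2 q2-c->q4 q3-a->q3 q3-b->q3 q3-c->q5 q4-a->q6 q4-b->q6 q4-c->q5 q5-a->q5 q5-b->q5 q5-c->q7 q6-a->q6 q6-b->q6 q6-c->q8 q7-a->q7 q7-b->q7 q7-c->q7 q8-a->q6 q8-b->q6 q8-c->q7

Build one automaton per condition and run them in lockstep. One (3 states) tracks whether and how much of `cc` has been seen; the other (6 states) tracks the count of `c`s, saturating at 5. Each combined state is a pair, one component from each; accept when both components accept. Equivalent product states are then merged.
9 states suffice.
        a   b   c  
>  q0   q0  q0  q1 
   q1   q2  q2  q3 
   q2   q2  q2  q4 
   q3   q3  q3  q5 
   q4   q6  q6  q5 
   q5   q5  q5  q7 
   q6   q6  q6  q8 
 * q7   q7  q7  q7 
   q8   q6  q6  q7 
(> = start, * = accepting)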